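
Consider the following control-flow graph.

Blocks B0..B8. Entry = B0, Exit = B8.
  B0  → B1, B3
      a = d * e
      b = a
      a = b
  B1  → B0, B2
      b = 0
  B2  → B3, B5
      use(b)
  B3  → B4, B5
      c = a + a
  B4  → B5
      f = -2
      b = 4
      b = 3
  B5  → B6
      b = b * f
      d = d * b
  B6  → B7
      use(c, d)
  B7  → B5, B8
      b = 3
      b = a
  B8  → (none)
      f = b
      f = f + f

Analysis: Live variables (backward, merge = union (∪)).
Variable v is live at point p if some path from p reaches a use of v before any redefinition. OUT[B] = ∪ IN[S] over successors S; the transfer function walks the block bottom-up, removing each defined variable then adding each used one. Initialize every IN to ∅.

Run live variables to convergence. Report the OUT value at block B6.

Answer: {a, c, d, f}

Working:
Fixpoint table:
  B0:   IN={c, d, e, f}   OUT={a, b, c, d, e, f}
  B1:   IN={a, c, d, e, f}   OUT={a, b, c, d, e, f}
  B2:   IN={a, b, c, d, f}   OUT={a, b, c, d, f}
  B3:   IN={a, b, d, f}   OUT={a, b, c, d, f}
  B4:   IN={a, c, d}   OUT={a, b, c, d, f}
  B5:   IN={a, b, c, d, f}   OUT={a, c, d, f}
  B6:   IN={a, c, d, f}   OUT={a, c, d, f}
  B7:   IN={a, c, d, f}   OUT={a, b, c, d, f}
  B8:   IN={b}   OUT={}

Merge at B6: OUT[B6] = IN[B7] = {a, c, d, f}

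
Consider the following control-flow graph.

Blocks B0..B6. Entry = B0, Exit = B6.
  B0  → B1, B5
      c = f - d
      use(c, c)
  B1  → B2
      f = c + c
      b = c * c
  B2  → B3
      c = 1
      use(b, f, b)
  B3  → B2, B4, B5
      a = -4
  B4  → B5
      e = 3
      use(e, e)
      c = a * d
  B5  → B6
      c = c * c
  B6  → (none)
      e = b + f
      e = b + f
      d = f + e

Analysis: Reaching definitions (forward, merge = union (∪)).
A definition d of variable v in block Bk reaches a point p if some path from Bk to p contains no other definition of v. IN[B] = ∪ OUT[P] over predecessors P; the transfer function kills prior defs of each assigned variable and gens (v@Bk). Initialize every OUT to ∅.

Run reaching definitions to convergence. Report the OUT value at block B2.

Converged values:
  B0:  IN={}  OUT={c@B0}
  B1:  IN={c@B0}  OUT={b@B1, c@B0, f@B1}
  B2:  IN={a@B3, b@B1, c@B0, c@B2, f@B1}  OUT={a@B3, b@B1, c@B2, f@B1}
  B3:  IN={a@B3, b@B1, c@B2, f@B1}  OUT={a@B3, b@B1, c@B2, f@B1}
  B4:  IN={a@B3, b@B1, c@B2, f@B1}  OUT={a@B3, b@B1, c@B4, e@B4, f@B1}
  B5:  IN={a@B3, b@B1, c@B0, c@B2, c@B4, e@B4, f@B1}  OUT={a@B3, b@B1, c@B5, e@B4, f@B1}
  B6:  IN={a@B3, b@B1, c@B5, e@B4, f@B1}  OUT={a@B3, b@B1, c@B5, d@B6, e@B6, f@B1}

Merge at B2: IN[B2] = OUT[B1] ⊔ OUT[B3] = {a@B3, b@B1, c@B0, c@B2, f@B1}
Applying B2's transfer function to that IN value gives OUT[B2] (row B2 above).

Answer: {a@B3, b@B1, c@B2, f@B1}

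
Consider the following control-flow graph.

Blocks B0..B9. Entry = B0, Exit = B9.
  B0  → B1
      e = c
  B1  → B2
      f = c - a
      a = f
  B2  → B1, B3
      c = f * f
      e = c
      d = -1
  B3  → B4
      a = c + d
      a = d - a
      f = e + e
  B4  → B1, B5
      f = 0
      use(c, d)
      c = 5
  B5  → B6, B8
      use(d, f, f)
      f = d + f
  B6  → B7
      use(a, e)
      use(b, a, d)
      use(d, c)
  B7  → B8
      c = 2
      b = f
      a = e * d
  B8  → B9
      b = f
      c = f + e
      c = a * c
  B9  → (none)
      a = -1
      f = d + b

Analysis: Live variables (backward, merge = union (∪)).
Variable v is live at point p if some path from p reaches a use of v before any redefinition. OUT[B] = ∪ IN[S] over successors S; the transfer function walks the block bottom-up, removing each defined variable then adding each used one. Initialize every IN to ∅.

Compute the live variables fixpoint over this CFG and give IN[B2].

Per-block solution:
  B0:  IN={a, b, c}  OUT={a, b, c}
  B1:  IN={a, b, c}  OUT={a, b, f}
  B2:  IN={a, b, f}  OUT={a, b, c, d, e}
  B3:  IN={b, c, d, e}  OUT={a, b, c, d, e}
  B4:  IN={a, b, c, d, e}  OUT={a, b, c, d, e, f}
  B5:  IN={a, b, c, d, e, f}  OUT={a, b, c, d, e, f}
  B6:  IN={a, b, c, d, e, f}  OUT={d, e, f}
  B7:  IN={d, e, f}  OUT={a, d, e, f}
  B8:  IN={a, d, e, f}  OUT={b, d}
  B9:  IN={b, d}  OUT={}

Merge at B2: OUT[B2] = IN[B1] ⊔ IN[B3] = {a, b, c, d, e}
Applying B2's transfer function to that OUT value gives IN[B2] (row B2 above).

Answer: {a, b, f}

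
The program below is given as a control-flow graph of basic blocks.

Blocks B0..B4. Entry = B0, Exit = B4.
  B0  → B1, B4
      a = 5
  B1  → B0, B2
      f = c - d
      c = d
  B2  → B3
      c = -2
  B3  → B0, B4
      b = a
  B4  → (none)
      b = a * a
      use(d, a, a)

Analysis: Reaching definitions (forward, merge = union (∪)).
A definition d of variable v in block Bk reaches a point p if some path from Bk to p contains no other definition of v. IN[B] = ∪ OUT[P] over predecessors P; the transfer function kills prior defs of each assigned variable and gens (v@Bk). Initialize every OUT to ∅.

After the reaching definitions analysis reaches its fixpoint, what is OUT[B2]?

Per-block solution:
  B0:   IN={a@B0, b@B3, c@B1, c@B2, f@B1}   OUT={a@B0, b@B3, c@B1, c@B2, f@B1}
  B1:   IN={a@B0, b@B3, c@B1, c@B2, f@B1}   OUT={a@B0, b@B3, c@B1, f@B1}
  B2:   IN={a@B0, b@B3, c@B1, f@B1}   OUT={a@B0, b@B3, c@B2, f@B1}
  B3:   IN={a@B0, b@B3, c@B2, f@B1}   OUT={a@B0, b@B3, c@B2, f@B1}
  B4:   IN={a@B0, b@B3, c@B1, c@B2, f@B1}   OUT={a@B0, b@B4, c@B1, c@B2, f@B1}

Merge at B2: IN[B2] = OUT[B1] = {a@B0, b@B3, c@B1, f@B1}
Applying B2's transfer function to that IN value gives OUT[B2] (row B2 above).

Answer: {a@B0, b@B3, c@B2, f@B1}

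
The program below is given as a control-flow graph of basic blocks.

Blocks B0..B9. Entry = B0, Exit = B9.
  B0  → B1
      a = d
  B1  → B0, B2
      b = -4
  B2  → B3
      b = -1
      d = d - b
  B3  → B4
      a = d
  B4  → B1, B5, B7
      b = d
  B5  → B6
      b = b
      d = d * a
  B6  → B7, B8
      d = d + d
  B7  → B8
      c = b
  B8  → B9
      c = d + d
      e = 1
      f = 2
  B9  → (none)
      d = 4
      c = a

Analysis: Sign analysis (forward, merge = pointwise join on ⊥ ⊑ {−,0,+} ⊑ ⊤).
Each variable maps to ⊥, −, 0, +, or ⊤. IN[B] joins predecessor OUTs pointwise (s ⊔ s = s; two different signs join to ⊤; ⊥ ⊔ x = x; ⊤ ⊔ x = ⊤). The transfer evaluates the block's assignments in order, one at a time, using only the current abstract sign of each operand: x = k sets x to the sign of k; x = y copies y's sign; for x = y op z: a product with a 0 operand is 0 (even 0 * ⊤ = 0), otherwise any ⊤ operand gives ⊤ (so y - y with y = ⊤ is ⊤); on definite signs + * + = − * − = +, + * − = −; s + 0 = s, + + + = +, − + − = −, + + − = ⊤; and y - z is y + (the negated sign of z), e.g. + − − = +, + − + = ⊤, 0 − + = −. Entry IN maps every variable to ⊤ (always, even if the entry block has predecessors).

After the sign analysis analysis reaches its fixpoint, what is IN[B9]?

Answer: {a: ⊤, b: ⊤, c: ⊤, d: ⊤, e: +, f: +}

Working:
Converged values:
  B0: | IN=(all ⊤) | OUT=(all ⊤)
  B1: | IN=(all ⊤) | OUT={b:-; rest ⊤}
  B2: | IN={b:-; rest ⊤} | OUT={b:-; rest ⊤}
  B3: | IN={b:-; rest ⊤} | OUT={b:-; rest ⊤}
  B4: | IN={b:-; rest ⊤} | OUT=(all ⊤)
  B5: | IN=(all ⊤) | OUT=(all ⊤)
  B6: | IN=(all ⊤) | OUT=(all ⊤)
  B7: | IN=(all ⊤) | OUT=(all ⊤)
  B8: | IN=(all ⊤) | OUT={e:+, f:+; rest ⊤}
  B9: | IN={e:+, f:+; rest ⊤} | OUT={d:+, e:+, f:+; rest ⊤}

Merge at B9: IN[B9] = OUT[B8] = {a: ⊤, b: ⊤, c: ⊤, d: ⊤, e: +, f: +}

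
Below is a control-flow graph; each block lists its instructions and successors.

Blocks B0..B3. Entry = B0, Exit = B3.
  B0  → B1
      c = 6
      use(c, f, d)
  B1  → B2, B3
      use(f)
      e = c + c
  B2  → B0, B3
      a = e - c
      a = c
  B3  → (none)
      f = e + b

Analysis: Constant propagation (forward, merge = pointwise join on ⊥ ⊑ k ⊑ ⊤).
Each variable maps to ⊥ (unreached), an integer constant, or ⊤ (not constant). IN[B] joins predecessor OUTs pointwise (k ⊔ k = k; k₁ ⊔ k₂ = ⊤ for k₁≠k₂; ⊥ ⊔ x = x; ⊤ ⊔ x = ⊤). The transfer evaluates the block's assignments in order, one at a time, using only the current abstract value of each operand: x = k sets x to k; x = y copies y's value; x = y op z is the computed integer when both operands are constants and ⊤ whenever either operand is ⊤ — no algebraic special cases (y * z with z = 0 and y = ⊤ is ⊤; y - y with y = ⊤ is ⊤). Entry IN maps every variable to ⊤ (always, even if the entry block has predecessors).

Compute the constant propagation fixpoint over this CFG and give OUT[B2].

Per-block solution:
  B0: | IN=(all ⊤) | OUT={c:6; rest ⊤}
  B1: | IN={c:6; rest ⊤} | OUT={c:6, e:12; rest ⊤}
  B2: | IN={c:6, e:12; rest ⊤} | OUT={a:6, c:6, e:12; rest ⊤}
  B3: | IN={c:6, e:12; rest ⊤} | OUT={c:6, e:12; rest ⊤}

Merge at B2: IN[B2] = OUT[B1] = {a: ⊤, b: ⊤, c: 6, d: ⊤, e: 12, f: ⊤}
Applying B2's transfer function to that IN value gives OUT[B2] (row B2 above).

Answer: {a: 6, b: ⊤, c: 6, d: ⊤, e: 12, f: ⊤}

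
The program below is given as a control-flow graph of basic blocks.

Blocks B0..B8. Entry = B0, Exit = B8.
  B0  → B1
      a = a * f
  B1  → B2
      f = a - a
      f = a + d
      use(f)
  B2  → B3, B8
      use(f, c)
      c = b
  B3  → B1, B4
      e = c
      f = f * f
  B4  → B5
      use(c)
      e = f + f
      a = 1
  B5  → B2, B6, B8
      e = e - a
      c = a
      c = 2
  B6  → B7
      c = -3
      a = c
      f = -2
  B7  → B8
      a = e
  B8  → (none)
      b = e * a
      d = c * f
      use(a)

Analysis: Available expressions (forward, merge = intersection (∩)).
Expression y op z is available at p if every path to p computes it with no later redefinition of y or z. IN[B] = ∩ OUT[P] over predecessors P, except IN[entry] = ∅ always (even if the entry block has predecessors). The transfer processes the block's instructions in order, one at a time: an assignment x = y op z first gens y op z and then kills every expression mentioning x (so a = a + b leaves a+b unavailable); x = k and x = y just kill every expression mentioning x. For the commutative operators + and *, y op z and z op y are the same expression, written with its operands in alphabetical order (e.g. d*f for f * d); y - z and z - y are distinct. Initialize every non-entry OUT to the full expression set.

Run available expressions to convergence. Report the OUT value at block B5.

Answer: {f+f}

Derivation:
Converged values:
  B0: | IN={} | OUT={}
  B1: | IN={} | OUT={a+d, a-a}
  B2: | IN={} | OUT={}
  B3: | IN={} | OUT={}
  B4: | IN={} | OUT={f+f}
  B5: | IN={f+f} | OUT={f+f}
  B6: | IN={f+f} | OUT={}
  B7: | IN={} | OUT={}
  B8: | IN={} | OUT={a*e, c*f}

Merge at B5: IN[B5] = OUT[B4] = {f+f}
Applying B5's transfer function to that IN value gives OUT[B5] (row B5 above).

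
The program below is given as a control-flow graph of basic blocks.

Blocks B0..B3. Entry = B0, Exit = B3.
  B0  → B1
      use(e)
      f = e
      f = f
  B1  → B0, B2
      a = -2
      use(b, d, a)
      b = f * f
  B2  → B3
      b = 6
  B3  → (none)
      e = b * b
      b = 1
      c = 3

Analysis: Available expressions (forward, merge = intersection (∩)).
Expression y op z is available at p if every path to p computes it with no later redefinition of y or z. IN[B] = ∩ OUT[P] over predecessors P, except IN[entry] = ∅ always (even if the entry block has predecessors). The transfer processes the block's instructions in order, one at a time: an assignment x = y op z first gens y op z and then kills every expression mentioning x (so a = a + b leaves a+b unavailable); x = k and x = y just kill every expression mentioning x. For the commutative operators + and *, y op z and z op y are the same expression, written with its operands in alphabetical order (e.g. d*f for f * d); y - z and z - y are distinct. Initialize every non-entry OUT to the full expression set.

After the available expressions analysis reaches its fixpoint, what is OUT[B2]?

Fixpoint table:
  B0:  IN={}  OUT={}
  B1:  IN={}  OUT={f*f}
  B2:  IN={f*f}  OUT={f*f}
  B3:  IN={f*f}  OUT={f*f}

Merge at B2: IN[B2] = OUT[B1] = {f*f}
Applying B2's transfer function to that IN value gives OUT[B2] (row B2 above).

Answer: {f*f}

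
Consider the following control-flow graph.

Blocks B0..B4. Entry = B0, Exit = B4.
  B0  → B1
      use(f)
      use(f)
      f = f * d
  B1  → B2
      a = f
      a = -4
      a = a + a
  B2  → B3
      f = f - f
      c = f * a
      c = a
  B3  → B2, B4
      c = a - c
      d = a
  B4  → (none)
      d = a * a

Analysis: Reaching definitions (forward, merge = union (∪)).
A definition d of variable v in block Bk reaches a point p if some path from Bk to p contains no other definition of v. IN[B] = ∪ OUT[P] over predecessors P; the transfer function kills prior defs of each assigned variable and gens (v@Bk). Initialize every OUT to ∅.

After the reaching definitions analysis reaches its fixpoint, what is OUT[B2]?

Answer: {a@B1, c@B2, d@B3, f@B2}

Trace:
Fixpoint table:
  B0: | IN={} | OUT={f@B0}
  B1: | IN={f@B0} | OUT={a@B1, f@B0}
  B2: | IN={a@B1, c@B3, d@B3, f@B0, f@B2} | OUT={a@B1, c@B2, d@B3, f@B2}
  B3: | IN={a@B1, c@B2, d@B3, f@B2} | OUT={a@B1, c@B3, d@B3, f@B2}
  B4: | IN={a@B1, c@B3, d@B3, f@B2} | OUT={a@B1, c@B3, d@B4, f@B2}

Merge at B2: IN[B2] = OUT[B1] ⊔ OUT[B3] = {a@B1, c@B3, d@B3, f@B0, f@B2}
Applying B2's transfer function to that IN value gives OUT[B2] (row B2 above).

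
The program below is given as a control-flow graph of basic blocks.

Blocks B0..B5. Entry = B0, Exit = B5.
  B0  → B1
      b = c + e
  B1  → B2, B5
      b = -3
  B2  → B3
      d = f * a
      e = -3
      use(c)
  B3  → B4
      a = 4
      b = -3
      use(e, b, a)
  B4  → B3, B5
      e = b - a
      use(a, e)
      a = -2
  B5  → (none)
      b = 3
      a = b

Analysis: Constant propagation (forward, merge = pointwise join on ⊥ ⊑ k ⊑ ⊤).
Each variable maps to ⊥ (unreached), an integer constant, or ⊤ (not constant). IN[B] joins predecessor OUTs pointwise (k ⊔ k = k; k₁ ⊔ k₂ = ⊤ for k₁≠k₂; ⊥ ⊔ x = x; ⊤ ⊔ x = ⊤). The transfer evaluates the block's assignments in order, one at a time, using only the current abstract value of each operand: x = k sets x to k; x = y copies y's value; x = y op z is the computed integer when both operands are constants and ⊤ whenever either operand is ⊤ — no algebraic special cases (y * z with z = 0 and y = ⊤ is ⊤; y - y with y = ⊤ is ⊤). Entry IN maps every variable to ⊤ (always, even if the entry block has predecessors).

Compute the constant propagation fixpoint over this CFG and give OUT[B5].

Fixpoint table:
  B0: | IN=(all ⊤) | OUT=(all ⊤)
  B1: | IN=(all ⊤) | OUT={b:-3; rest ⊤}
  B2: | IN={b:-3; rest ⊤} | OUT={b:-3, e:-3; rest ⊤}
  B3: | IN={b:-3; rest ⊤} | OUT={a:4, b:-3; rest ⊤}
  B4: | IN={a:4, b:-3; rest ⊤} | OUT={a:-2, b:-3, e:-7; rest ⊤}
  B5: | IN={b:-3; rest ⊤} | OUT={a:3, b:3; rest ⊤}

Merge at B5: IN[B5] = OUT[B1] ⊔ OUT[B4] = {a: ⊤, b: -3, c: ⊤, d: ⊤, e: ⊤, f: ⊤}
Applying B5's transfer function to that IN value gives OUT[B5] (row B5 above).

Answer: {a: 3, b: 3, c: ⊤, d: ⊤, e: ⊤, f: ⊤}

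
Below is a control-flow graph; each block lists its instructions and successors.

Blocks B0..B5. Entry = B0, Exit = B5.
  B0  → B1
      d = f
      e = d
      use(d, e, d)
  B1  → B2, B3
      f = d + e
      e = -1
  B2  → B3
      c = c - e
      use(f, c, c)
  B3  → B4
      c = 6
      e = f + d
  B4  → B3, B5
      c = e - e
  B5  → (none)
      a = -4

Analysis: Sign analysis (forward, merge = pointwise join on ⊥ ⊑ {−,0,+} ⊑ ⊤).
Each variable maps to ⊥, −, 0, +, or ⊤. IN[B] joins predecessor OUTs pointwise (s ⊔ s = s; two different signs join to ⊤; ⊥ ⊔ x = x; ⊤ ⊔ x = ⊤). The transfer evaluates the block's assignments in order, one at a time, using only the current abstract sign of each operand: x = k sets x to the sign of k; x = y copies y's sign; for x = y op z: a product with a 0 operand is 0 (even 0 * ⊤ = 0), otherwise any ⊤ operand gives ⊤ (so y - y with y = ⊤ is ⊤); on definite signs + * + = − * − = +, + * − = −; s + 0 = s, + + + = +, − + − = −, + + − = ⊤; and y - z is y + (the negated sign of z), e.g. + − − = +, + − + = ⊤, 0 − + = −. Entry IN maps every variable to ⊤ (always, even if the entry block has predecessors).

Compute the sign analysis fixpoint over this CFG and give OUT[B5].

Answer: {a: -, b: ⊤, c: ⊤, d: ⊤, e: ⊤, f: ⊤}

Working:
Converged values:
  B0:  IN=(all ⊤)  OUT=(all ⊤)
  B1:  IN=(all ⊤)  OUT={e:-; rest ⊤}
  B2:  IN={e:-; rest ⊤}  OUT={e:-; rest ⊤}
  B3:  IN=(all ⊤)  OUT={c:+; rest ⊤}
  B4:  IN={c:+; rest ⊤}  OUT=(all ⊤)
  B5:  IN=(all ⊤)  OUT={a:-; rest ⊤}

Merge at B5: IN[B5] = OUT[B4] = {a: ⊤, b: ⊤, c: ⊤, d: ⊤, e: ⊤, f: ⊤}
Applying B5's transfer function to that IN value gives OUT[B5] (row B5 above).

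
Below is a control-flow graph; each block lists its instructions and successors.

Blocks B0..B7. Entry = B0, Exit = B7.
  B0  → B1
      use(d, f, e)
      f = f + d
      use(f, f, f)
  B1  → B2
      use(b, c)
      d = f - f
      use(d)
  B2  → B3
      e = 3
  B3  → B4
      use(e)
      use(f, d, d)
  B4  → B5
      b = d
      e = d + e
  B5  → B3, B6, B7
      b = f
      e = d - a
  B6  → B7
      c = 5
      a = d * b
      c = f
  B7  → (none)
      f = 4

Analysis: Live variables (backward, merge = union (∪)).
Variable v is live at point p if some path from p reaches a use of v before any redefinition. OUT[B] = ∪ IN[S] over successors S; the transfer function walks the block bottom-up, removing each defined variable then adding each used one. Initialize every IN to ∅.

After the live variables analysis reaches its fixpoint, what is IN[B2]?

Fixpoint table:
  B0:   IN={a, b, c, d, e, f}   OUT={a, b, c, f}
  B1:   IN={a, b, c, f}   OUT={a, d, f}
  B2:   IN={a, d, f}   OUT={a, d, e, f}
  B3:   IN={a, d, e, f}   OUT={a, d, e, f}
  B4:   IN={a, d, e, f}   OUT={a, d, f}
  B5:   IN={a, d, f}   OUT={a, b, d, e, f}
  B6:   IN={b, d, f}   OUT={}
  B7:   IN={}   OUT={}

Merge at B2: OUT[B2] = IN[B3] = {a, d, e, f}
Applying B2's transfer function to that OUT value gives IN[B2] (row B2 above).

Answer: {a, d, f}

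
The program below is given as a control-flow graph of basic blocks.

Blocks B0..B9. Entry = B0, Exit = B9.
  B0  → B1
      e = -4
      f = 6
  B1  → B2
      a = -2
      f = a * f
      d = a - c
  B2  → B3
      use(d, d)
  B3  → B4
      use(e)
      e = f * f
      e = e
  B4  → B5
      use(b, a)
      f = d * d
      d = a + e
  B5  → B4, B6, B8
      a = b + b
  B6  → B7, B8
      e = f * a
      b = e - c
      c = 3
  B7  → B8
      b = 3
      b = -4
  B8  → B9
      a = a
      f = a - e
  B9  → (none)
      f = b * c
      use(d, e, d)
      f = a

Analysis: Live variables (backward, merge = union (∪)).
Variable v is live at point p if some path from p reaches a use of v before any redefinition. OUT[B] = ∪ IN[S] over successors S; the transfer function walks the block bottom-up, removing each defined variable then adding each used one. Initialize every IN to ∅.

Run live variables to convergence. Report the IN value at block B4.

Per-block solution:
  B0:   IN={b, c}   OUT={b, c, e, f}
  B1:   IN={b, c, e, f}   OUT={a, b, c, d, e, f}
  B2:   IN={a, b, c, d, e, f}   OUT={a, b, c, d, e, f}
  B3:   IN={a, b, c, d, e, f}   OUT={a, b, c, d, e}
  B4:   IN={a, b, c, d, e}   OUT={b, c, d, e, f}
  B5:   IN={b, c, d, e, f}   OUT={a, b, c, d, e, f}
  B6:   IN={a, c, d, f}   OUT={a, b, c, d, e}
  B7:   IN={a, c, d, e}   OUT={a, b, c, d, e}
  B8:   IN={a, b, c, d, e}   OUT={a, b, c, d, e}
  B9:   IN={a, b, c, d, e}   OUT={}

Merge at B4: OUT[B4] = IN[B5] = {b, c, d, e, f}
Applying B4's transfer function to that OUT value gives IN[B4] (row B4 above).

Answer: {a, b, c, d, e}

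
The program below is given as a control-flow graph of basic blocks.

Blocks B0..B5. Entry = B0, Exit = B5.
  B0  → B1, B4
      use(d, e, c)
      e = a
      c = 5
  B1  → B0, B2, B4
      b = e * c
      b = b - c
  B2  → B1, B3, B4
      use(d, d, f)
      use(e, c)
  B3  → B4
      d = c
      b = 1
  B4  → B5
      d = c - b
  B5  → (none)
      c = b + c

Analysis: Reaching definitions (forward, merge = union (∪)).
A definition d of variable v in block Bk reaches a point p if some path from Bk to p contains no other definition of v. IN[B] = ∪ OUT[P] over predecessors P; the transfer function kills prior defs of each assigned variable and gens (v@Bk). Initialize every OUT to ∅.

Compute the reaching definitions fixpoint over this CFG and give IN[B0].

Answer: {b@B1, c@B0, e@B0}

Trace:
Fixpoint table:
  B0:  IN={b@B1, c@B0, e@B0}  OUT={b@B1, c@B0, e@B0}
  B1:  IN={b@B1, c@B0, e@B0}  OUT={b@B1, c@B0, e@B0}
  B2:  IN={b@B1, c@B0, e@B0}  OUT={b@B1, c@B0, e@B0}
  B3:  IN={b@B1, c@B0, e@B0}  OUT={b@B3, c@B0, d@B3, e@B0}
  B4:  IN={b@B1, b@B3, c@B0, d@B3, e@B0}  OUT={b@B1, b@B3, c@B0, d@B4, e@B0}
  B5:  IN={b@B1, b@B3, c@B0, d@B4, e@B0}  OUT={b@B1, b@B3, c@B5, d@B4, e@B0}

Merge at B0 (entry node, so the boundary value {} is joined with the incoming edge(s)): IN[B0] = {} ⊔ OUT[B1] = {b@B1, c@B0, e@B0}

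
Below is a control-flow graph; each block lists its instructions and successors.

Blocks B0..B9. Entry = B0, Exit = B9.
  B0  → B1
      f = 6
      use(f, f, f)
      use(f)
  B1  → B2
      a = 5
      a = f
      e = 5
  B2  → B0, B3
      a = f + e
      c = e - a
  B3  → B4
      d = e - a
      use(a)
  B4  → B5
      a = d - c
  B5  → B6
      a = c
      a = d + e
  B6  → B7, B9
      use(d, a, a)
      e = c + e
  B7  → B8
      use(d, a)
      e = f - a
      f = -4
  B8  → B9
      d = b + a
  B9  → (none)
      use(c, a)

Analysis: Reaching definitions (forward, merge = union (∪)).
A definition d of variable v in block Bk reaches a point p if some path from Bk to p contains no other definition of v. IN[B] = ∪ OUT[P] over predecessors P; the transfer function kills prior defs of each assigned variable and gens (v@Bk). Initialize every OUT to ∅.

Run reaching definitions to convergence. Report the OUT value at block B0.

Per-block solution:
  B0:  IN={a@B2, c@B2, e@B1, f@B0}  OUT={a@B2, c@B2, e@B1, f@B0}
  B1:  IN={a@B2, c@B2, e@B1, f@B0}  OUT={a@B1, c@B2, e@B1, f@B0}
  B2:  IN={a@B1, c@B2, e@B1, f@B0}  OUT={a@B2, c@B2, e@B1, f@B0}
  B3:  IN={a@B2, c@B2, e@B1, f@B0}  OUT={a@B2, c@B2, d@B3, e@B1, f@B0}
  B4:  IN={a@B2, c@B2, d@B3, e@B1, f@B0}  OUT={a@B4, c@B2, d@B3, e@B1, f@B0}
  B5:  IN={a@B4, c@B2, d@B3, e@B1, f@B0}  OUT={a@B5, c@B2, d@B3, e@B1, f@B0}
  B6:  IN={a@B5, c@B2, d@B3, e@B1, f@B0}  OUT={a@B5, c@B2, d@B3, e@B6, f@B0}
  B7:  IN={a@B5, c@B2, d@B3, e@B6, f@B0}  OUT={a@B5, c@B2, d@B3, e@B7, f@B7}
  B8:  IN={a@B5, c@B2, d@B3, e@B7, f@B7}  OUT={a@B5, c@B2, d@B8, e@B7, f@B7}
  B9:  IN={a@B5, c@B2, d@B3, d@B8, e@B6, e@B7, f@B0, f@B7}  OUT={a@B5, c@B2, d@B3, d@B8, e@B6, e@B7, f@B0, f@B7}

Merge at B0 (entry node, so the boundary value {} is joined with the incoming edge(s)): IN[B0] = {} ⊔ OUT[B2] = {a@B2, c@B2, e@B1, f@B0}
Applying B0's transfer function to that IN value gives OUT[B0] (row B0 above).

Answer: {a@B2, c@B2, e@B1, f@B0}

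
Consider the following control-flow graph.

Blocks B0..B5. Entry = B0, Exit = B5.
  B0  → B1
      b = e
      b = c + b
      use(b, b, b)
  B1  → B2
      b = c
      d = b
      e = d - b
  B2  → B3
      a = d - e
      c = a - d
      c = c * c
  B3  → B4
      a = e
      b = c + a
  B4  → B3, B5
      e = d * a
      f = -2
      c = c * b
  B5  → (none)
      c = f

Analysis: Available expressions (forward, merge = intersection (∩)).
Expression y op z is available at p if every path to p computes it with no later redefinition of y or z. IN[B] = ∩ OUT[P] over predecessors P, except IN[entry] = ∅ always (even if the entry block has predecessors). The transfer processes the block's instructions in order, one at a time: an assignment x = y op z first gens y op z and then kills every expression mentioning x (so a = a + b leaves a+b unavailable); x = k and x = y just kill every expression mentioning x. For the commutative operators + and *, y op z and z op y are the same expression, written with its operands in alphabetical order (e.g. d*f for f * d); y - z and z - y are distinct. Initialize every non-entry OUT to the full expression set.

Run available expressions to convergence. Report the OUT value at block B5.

Answer: {a*d}

Working:
Per-block solution:
  B0:  IN={}  OUT={}
  B1:  IN={}  OUT={d-b}
  B2:  IN={d-b}  OUT={a-d, d-b, d-e}
  B3:  IN={}  OUT={a+c}
  B4:  IN={a+c}  OUT={a*d}
  B5:  IN={a*d}  OUT={a*d}

Merge at B5: IN[B5] = OUT[B4] = {a*d}
Applying B5's transfer function to that IN value gives OUT[B5] (row B5 above).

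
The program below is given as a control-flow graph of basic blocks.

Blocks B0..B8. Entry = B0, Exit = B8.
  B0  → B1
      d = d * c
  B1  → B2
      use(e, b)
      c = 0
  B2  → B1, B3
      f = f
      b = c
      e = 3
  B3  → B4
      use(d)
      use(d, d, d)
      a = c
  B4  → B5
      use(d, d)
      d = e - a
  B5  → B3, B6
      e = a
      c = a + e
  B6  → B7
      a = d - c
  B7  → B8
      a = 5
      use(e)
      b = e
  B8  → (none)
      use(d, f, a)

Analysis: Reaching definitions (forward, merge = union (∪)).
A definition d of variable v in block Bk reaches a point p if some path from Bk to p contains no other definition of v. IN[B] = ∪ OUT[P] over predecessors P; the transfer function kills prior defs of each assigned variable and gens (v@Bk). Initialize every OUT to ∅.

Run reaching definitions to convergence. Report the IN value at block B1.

Answer: {b@B2, c@B1, d@B0, e@B2, f@B2}

Working:
Per-block solution:
  B0:   IN={}   OUT={d@B0}
  B1:   IN={b@B2, c@B1, d@B0, e@B2, f@B2}   OUT={b@B2, c@B1, d@B0, e@B2, f@B2}
  B2:   IN={b@B2, c@B1, d@B0, e@B2, f@B2}   OUT={b@B2, c@B1, d@B0, e@B2, f@B2}
  B3:   IN={a@B3, b@B2, c@B1, c@B5, d@B0, d@B4, e@B2, e@B5, f@B2}   OUT={a@B3, b@B2, c@B1, c@B5, d@B0, d@B4, e@B2, e@B5, f@B2}
  B4:   IN={a@B3, b@B2, c@B1, c@B5, d@B0, d@B4, e@B2, e@B5, f@B2}   OUT={a@B3, b@B2, c@B1, c@B5, d@B4, e@B2, e@B5, f@B2}
  B5:   IN={a@B3, b@B2, c@B1, c@B5, d@B4, e@B2, e@B5, f@B2}   OUT={a@B3, b@B2, c@B5, d@B4, e@B5, f@B2}
  B6:   IN={a@B3, b@B2, c@B5, d@B4, e@B5, f@B2}   OUT={a@B6, b@B2, c@B5, d@B4, e@B5, f@B2}
  B7:   IN={a@B6, b@B2, c@B5, d@B4, e@B5, f@B2}   OUT={a@B7, b@B7, c@B5, d@B4, e@B5, f@B2}
  B8:   IN={a@B7, b@B7, c@B5, d@B4, e@B5, f@B2}   OUT={a@B7, b@B7, c@B5, d@B4, e@B5, f@B2}

Merge at B1: IN[B1] = OUT[B0] ⊔ OUT[B2] = {b@B2, c@B1, d@B0, e@B2, f@B2}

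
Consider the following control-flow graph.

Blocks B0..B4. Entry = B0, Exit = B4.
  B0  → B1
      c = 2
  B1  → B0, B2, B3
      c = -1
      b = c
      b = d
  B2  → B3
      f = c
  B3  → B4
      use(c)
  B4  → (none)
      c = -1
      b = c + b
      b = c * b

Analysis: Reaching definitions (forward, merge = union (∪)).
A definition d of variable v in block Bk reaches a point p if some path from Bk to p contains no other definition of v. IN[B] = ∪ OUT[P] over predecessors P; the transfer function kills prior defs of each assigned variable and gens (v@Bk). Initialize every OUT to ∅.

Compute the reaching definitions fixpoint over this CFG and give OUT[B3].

Per-block solution:
  B0:   IN={b@B1, c@B1}   OUT={b@B1, c@B0}
  B1:   IN={b@B1, c@B0}   OUT={b@B1, c@B1}
  B2:   IN={b@B1, c@B1}   OUT={b@B1, c@B1, f@B2}
  B3:   IN={b@B1, c@B1, f@B2}   OUT={b@B1, c@B1, f@B2}
  B4:   IN={b@B1, c@B1, f@B2}   OUT={b@B4, c@B4, f@B2}

Merge at B3: IN[B3] = OUT[B1] ⊔ OUT[B2] = {b@B1, c@B1, f@B2}
Applying B3's transfer function to that IN value gives OUT[B3] (row B3 above).

Answer: {b@B1, c@B1, f@B2}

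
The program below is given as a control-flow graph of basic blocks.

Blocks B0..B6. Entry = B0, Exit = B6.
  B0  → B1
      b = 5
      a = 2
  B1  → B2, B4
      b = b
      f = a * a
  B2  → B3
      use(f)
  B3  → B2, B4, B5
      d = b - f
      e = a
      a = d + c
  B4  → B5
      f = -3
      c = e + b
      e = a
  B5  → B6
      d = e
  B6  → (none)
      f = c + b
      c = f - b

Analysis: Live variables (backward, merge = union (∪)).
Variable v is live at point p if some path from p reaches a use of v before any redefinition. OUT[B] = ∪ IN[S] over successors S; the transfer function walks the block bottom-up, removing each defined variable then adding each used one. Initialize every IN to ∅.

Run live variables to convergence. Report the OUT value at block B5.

Answer: {b, c}

Derivation:
Converged values:
  B0:  IN={c, e}  OUT={a, b, c, e}
  B1:  IN={a, b, c, e}  OUT={a, b, c, e, f}
  B2:  IN={a, b, c, f}  OUT={a, b, c, f}
  B3:  IN={a, b, c, f}  OUT={a, b, c, e, f}
  B4:  IN={a, b, e}  OUT={b, c, e}
  B5:  IN={b, c, e}  OUT={b, c}
  B6:  IN={b, c}  OUT={}

Merge at B5: OUT[B5] = IN[B6] = {b, c}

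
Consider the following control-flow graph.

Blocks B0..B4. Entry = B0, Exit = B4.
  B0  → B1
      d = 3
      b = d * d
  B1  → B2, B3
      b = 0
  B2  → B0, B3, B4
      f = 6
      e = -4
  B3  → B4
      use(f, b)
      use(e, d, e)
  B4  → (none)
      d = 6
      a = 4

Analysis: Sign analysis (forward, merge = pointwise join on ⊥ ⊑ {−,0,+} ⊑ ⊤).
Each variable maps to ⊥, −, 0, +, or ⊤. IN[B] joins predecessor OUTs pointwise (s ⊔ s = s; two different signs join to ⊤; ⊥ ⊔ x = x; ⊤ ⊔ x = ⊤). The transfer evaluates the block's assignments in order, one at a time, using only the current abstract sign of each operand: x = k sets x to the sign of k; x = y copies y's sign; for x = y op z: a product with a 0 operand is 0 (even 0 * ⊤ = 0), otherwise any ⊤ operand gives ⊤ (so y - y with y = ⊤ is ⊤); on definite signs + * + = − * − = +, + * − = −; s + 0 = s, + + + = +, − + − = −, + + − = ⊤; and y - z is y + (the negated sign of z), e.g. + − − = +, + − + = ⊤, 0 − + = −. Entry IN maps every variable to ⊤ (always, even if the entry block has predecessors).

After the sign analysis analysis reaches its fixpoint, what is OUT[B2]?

Answer: {a: ⊤, b: 0, c: ⊤, d: +, e: -, f: +}

Derivation:
Fixpoint table:
  B0: | IN=(all ⊤) | OUT={b:+, d:+; rest ⊤}
  B1: | IN={b:+, d:+; rest ⊤} | OUT={b:0, d:+; rest ⊤}
  B2: | IN={b:0, d:+; rest ⊤} | OUT={b:0, d:+, e:-, f:+; rest ⊤}
  B3: | IN={b:0, d:+; rest ⊤} | OUT={b:0, d:+; rest ⊤}
  B4: | IN={b:0, d:+; rest ⊤} | OUT={a:+, b:0, d:+; rest ⊤}

Merge at B2: IN[B2] = OUT[B1] = {a: ⊤, b: 0, c: ⊤, d: +, e: ⊤, f: ⊤}
Applying B2's transfer function to that IN value gives OUT[B2] (row B2 above).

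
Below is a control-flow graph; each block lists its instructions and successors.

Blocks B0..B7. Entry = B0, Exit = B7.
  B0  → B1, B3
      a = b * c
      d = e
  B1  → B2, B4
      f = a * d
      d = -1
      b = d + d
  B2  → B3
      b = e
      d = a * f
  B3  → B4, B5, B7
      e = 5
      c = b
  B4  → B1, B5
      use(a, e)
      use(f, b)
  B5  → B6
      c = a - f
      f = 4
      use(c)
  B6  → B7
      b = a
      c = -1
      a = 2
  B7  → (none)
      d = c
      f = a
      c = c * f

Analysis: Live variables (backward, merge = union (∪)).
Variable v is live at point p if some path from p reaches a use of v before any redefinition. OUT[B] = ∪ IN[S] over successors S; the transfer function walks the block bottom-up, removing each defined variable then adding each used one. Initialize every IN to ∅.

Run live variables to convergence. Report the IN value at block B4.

Converged values:
  B0:   IN={b, c, e, f}   OUT={a, b, d, e, f}
  B1:   IN={a, d, e}   OUT={a, b, d, e, f}
  B2:   IN={a, e, f}   OUT={a, b, d, f}
  B3:   IN={a, b, d, f}   OUT={a, b, c, d, e, f}
  B4:   IN={a, b, d, e, f}   OUT={a, d, e, f}
  B5:   IN={a, f}   OUT={a}
  B6:   IN={a}   OUT={a, c}
  B7:   IN={a, c}   OUT={}

Merge at B4: OUT[B4] = IN[B1] ⊔ IN[B5] = {a, d, e, f}
Applying B4's transfer function to that OUT value gives IN[B4] (row B4 above).

Answer: {a, b, d, e, f}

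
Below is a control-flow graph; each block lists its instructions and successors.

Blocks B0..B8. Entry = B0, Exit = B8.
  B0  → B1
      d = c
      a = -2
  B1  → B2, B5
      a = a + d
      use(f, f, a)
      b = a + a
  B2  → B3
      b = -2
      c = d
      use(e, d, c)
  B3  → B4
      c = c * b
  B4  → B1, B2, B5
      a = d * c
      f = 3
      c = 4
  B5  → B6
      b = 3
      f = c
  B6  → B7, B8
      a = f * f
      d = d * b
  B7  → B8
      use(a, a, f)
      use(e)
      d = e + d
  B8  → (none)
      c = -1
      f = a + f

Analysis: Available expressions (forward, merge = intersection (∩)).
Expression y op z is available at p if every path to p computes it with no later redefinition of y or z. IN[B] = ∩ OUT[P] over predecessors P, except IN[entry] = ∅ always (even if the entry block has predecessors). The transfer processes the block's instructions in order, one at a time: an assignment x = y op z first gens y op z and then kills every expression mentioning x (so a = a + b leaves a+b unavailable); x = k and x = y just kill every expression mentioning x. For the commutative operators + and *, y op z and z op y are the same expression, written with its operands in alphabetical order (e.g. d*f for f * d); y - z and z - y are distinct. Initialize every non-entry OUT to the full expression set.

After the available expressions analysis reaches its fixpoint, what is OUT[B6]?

Answer: {f*f}

Working:
Fixpoint table:
  B0:  IN={}  OUT={}
  B1:  IN={}  OUT={a+a}
  B2:  IN={}  OUT={}
  B3:  IN={}  OUT={}
  B4:  IN={}  OUT={}
  B5:  IN={}  OUT={}
  B6:  IN={}  OUT={f*f}
  B7:  IN={f*f}  OUT={f*f}
  B8:  IN={f*f}  OUT={}

Merge at B6: IN[B6] = OUT[B5] = {}
Applying B6's transfer function to that IN value gives OUT[B6] (row B6 above).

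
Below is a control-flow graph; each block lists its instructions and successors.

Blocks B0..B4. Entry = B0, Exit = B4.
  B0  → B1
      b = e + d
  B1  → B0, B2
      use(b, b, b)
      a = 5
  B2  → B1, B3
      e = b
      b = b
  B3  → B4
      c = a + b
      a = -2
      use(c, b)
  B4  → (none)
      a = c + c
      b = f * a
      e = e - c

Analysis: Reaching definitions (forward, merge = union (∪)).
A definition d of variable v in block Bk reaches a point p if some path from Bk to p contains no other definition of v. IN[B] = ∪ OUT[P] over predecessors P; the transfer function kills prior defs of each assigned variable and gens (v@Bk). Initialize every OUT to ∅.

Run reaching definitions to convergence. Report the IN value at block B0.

Answer: {a@B1, b@B0, b@B2, e@B2}

Derivation:
Converged values:
  B0:   IN={a@B1, b@B0, b@B2, e@B2}   OUT={a@B1, b@B0, e@B2}
  B1:   IN={a@B1, b@B0, b@B2, e@B2}   OUT={a@B1, b@B0, b@B2, e@B2}
  B2:   IN={a@B1, b@B0, b@B2, e@B2}   OUT={a@B1, b@B2, e@B2}
  B3:   IN={a@B1, b@B2, e@B2}   OUT={a@B3, b@B2, c@B3, e@B2}
  B4:   IN={a@B3, b@B2, c@B3, e@B2}   OUT={a@B4, b@B4, c@B3, e@B4}

Merge at B0 (entry node, so the boundary value {} is joined with the incoming edge(s)): IN[B0] = {} ⊔ OUT[B1] = {a@B1, b@B0, b@B2, e@B2}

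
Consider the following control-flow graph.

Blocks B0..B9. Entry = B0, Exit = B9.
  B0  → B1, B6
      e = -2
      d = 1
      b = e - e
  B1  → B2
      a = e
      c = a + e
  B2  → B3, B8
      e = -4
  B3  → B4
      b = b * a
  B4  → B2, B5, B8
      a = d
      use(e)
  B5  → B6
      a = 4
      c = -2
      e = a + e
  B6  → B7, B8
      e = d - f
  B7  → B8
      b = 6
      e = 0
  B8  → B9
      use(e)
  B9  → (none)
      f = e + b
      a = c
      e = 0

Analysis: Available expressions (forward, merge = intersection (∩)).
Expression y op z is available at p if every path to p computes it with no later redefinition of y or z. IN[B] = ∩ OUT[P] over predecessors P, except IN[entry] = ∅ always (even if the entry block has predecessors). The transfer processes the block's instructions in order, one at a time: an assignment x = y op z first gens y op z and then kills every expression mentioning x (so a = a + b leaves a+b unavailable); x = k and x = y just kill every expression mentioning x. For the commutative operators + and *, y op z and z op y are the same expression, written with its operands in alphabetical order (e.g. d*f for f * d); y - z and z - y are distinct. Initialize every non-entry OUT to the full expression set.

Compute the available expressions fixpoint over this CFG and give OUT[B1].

Answer: {a+e, e-e}

Trace:
Converged values:
  B0:  IN={}  OUT={e-e}
  B1:  IN={e-e}  OUT={a+e, e-e}
  B2:  IN={}  OUT={}
  B3:  IN={}  OUT={}
  B4:  IN={}  OUT={}
  B5:  IN={}  OUT={}
  B6:  IN={}  OUT={d-f}
  B7:  IN={d-f}  OUT={d-f}
  B8:  IN={}  OUT={}
  B9:  IN={}  OUT={}

Merge at B1: IN[B1] = OUT[B0] = {e-e}
Applying B1's transfer function to that IN value gives OUT[B1] (row B1 above).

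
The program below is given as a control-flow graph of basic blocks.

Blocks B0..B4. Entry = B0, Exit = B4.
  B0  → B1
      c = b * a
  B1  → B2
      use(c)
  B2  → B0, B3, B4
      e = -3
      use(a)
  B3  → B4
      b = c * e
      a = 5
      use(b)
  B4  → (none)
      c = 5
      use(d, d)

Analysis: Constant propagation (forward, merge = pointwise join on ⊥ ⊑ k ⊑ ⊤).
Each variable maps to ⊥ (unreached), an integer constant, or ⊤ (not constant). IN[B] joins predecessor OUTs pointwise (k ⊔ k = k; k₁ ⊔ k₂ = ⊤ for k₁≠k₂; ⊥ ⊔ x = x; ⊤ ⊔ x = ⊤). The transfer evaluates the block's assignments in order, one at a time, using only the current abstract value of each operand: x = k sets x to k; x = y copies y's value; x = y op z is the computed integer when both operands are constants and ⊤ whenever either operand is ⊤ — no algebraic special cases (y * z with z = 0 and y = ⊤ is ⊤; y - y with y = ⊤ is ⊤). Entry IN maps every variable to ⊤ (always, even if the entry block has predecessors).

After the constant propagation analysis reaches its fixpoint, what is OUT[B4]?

Answer: {a: ⊤, b: ⊤, c: 5, d: ⊤, e: -3, f: ⊤}

Trace:
Converged values:
  B0:   IN=(all ⊤)   OUT=(all ⊤)
  B1:   IN=(all ⊤)   OUT=(all ⊤)
  B2:   IN=(all ⊤)   OUT={e:-3; rest ⊤}
  B3:   IN={e:-3; rest ⊤}   OUT={a:5, e:-3; rest ⊤}
  B4:   IN={e:-3; rest ⊤}   OUT={c:5, e:-3; rest ⊤}

Merge at B4: IN[B4] = OUT[B2] ⊔ OUT[B3] = {a: ⊤, b: ⊤, c: ⊤, d: ⊤, e: -3, f: ⊤}
Applying B4's transfer function to that IN value gives OUT[B4] (row B4 above).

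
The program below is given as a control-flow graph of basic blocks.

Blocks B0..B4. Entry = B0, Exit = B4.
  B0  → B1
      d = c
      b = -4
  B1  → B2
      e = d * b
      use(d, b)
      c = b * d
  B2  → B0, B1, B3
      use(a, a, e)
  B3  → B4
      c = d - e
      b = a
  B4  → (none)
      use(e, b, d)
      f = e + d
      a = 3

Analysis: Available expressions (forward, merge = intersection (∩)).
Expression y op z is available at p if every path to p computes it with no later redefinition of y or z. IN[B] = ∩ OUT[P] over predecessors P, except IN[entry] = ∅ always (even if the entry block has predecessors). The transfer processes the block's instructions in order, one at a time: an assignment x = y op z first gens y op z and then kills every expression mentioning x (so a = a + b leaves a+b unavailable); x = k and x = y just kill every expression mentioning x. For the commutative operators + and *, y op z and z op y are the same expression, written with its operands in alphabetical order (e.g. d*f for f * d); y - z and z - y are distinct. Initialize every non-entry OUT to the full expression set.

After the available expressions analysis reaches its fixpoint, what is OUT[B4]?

Answer: {d+e, d-e}

Derivation:
Per-block solution:
  B0:  IN={}  OUT={}
  B1:  IN={}  OUT={b*d}
  B2:  IN={b*d}  OUT={b*d}
  B3:  IN={b*d}  OUT={d-e}
  B4:  IN={d-e}  OUT={d+e, d-e}

Merge at B4: IN[B4] = OUT[B3] = {d-e}
Applying B4's transfer function to that IN value gives OUT[B4] (row B4 above).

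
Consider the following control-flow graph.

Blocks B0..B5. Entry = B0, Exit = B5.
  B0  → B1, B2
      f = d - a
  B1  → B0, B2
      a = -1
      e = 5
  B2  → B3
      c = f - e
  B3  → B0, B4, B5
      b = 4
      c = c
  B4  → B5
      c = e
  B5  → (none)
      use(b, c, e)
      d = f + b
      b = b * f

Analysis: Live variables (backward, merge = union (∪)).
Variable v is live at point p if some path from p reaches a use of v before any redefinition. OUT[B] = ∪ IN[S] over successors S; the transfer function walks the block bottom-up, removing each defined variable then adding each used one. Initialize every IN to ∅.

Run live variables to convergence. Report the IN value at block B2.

Answer: {a, d, e, f}

Trace:
Converged values:
  B0:  IN={a, d, e}  OUT={a, d, e, f}
  B1:  IN={d, f}  OUT={a, d, e, f}
  B2:  IN={a, d, e, f}  OUT={a, c, d, e, f}
  B3:  IN={a, c, d, e, f}  OUT={a, b, c, d, e, f}
  B4:  IN={b, e, f}  OUT={b, c, e, f}
  B5:  IN={b, c, e, f}  OUT={}

Merge at B2: OUT[B2] = IN[B3] = {a, c, d, e, f}
Applying B2's transfer function to that OUT value gives IN[B2] (row B2 above).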